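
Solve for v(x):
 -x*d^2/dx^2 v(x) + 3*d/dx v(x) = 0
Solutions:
 v(x) = C1 + C2*x^4


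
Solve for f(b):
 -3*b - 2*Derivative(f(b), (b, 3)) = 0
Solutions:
 f(b) = C1 + C2*b + C3*b^2 - b^4/16


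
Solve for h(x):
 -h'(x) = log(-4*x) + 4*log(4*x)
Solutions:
 h(x) = C1 - 5*x*log(x) + x*(-10*log(2) + 5 - I*pi)


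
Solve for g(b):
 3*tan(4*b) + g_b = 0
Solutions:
 g(b) = C1 + 3*log(cos(4*b))/4


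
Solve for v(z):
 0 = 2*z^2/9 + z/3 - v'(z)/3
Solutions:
 v(z) = C1 + 2*z^3/9 + z^2/2


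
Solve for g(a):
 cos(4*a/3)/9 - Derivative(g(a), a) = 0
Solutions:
 g(a) = C1 + sin(4*a/3)/12


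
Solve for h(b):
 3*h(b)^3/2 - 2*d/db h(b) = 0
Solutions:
 h(b) = -sqrt(2)*sqrt(-1/(C1 + 3*b))
 h(b) = sqrt(2)*sqrt(-1/(C1 + 3*b))


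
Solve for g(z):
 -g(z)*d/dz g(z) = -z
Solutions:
 g(z) = -sqrt(C1 + z^2)
 g(z) = sqrt(C1 + z^2)


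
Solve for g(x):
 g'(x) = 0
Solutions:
 g(x) = C1


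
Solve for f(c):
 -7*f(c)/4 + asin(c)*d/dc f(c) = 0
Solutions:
 f(c) = C1*exp(7*Integral(1/asin(c), c)/4)


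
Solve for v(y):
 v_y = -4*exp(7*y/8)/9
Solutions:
 v(y) = C1 - 32*exp(7*y/8)/63


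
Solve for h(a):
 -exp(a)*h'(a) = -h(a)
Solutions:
 h(a) = C1*exp(-exp(-a))


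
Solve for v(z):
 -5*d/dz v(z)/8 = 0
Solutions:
 v(z) = C1


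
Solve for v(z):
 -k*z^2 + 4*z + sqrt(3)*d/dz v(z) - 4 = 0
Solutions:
 v(z) = C1 + sqrt(3)*k*z^3/9 - 2*sqrt(3)*z^2/3 + 4*sqrt(3)*z/3


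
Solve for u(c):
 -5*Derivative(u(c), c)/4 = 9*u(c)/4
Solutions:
 u(c) = C1*exp(-9*c/5)


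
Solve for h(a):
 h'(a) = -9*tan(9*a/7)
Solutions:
 h(a) = C1 + 7*log(cos(9*a/7))


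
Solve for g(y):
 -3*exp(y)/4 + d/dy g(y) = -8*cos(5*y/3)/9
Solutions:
 g(y) = C1 + 3*exp(y)/4 - 8*sin(5*y/3)/15


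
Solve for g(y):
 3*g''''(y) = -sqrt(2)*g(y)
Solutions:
 g(y) = (C1*sin(2^(5/8)*3^(3/4)*y/6) + C2*cos(2^(5/8)*3^(3/4)*y/6))*exp(-2^(5/8)*3^(3/4)*y/6) + (C3*sin(2^(5/8)*3^(3/4)*y/6) + C4*cos(2^(5/8)*3^(3/4)*y/6))*exp(2^(5/8)*3^(3/4)*y/6)


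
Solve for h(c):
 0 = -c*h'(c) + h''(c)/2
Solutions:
 h(c) = C1 + C2*erfi(c)


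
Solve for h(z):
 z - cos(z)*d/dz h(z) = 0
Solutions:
 h(z) = C1 + Integral(z/cos(z), z)


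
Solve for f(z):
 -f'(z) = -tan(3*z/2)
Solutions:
 f(z) = C1 - 2*log(cos(3*z/2))/3


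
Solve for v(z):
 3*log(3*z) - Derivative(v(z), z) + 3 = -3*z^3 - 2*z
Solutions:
 v(z) = C1 + 3*z^4/4 + z^2 + 3*z*log(z) + z*log(27)


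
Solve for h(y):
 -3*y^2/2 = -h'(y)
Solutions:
 h(y) = C1 + y^3/2


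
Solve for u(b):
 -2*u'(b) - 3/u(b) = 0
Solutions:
 u(b) = -sqrt(C1 - 3*b)
 u(b) = sqrt(C1 - 3*b)


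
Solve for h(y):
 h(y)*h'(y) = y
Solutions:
 h(y) = -sqrt(C1 + y^2)
 h(y) = sqrt(C1 + y^2)


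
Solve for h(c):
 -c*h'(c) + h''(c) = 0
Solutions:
 h(c) = C1 + C2*erfi(sqrt(2)*c/2)


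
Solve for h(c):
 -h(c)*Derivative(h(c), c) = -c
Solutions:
 h(c) = -sqrt(C1 + c^2)
 h(c) = sqrt(C1 + c^2)


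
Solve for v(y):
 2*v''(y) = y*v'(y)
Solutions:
 v(y) = C1 + C2*erfi(y/2)


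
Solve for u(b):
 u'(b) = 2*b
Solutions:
 u(b) = C1 + b^2


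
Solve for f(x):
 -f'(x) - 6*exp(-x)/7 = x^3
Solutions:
 f(x) = C1 - x^4/4 + 6*exp(-x)/7


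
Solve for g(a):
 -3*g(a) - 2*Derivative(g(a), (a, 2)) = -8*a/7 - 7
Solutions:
 g(a) = C1*sin(sqrt(6)*a/2) + C2*cos(sqrt(6)*a/2) + 8*a/21 + 7/3


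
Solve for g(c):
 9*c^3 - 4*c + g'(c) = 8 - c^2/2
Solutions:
 g(c) = C1 - 9*c^4/4 - c^3/6 + 2*c^2 + 8*c


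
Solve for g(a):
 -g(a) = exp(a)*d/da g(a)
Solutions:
 g(a) = C1*exp(exp(-a))


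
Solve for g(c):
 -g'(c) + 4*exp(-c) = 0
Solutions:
 g(c) = C1 - 4*exp(-c)


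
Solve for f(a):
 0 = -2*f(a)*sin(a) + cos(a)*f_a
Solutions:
 f(a) = C1/cos(a)^2


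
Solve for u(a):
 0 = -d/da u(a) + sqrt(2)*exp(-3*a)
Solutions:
 u(a) = C1 - sqrt(2)*exp(-3*a)/3


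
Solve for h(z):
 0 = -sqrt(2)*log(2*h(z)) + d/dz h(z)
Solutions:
 -sqrt(2)*Integral(1/(log(_y) + log(2)), (_y, h(z)))/2 = C1 - z


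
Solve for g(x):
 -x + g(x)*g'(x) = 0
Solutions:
 g(x) = -sqrt(C1 + x^2)
 g(x) = sqrt(C1 + x^2)


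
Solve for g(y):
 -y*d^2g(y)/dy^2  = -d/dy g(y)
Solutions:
 g(y) = C1 + C2*y^2


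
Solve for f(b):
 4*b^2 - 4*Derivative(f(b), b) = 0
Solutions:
 f(b) = C1 + b^3/3


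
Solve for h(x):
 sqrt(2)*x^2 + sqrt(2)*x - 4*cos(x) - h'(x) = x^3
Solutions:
 h(x) = C1 - x^4/4 + sqrt(2)*x^3/3 + sqrt(2)*x^2/2 - 4*sin(x)


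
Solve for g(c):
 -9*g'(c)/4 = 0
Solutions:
 g(c) = C1


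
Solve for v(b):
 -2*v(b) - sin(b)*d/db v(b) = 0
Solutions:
 v(b) = C1*(cos(b) + 1)/(cos(b) - 1)


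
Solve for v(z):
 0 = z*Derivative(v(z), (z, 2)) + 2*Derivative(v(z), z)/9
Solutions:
 v(z) = C1 + C2*z^(7/9)


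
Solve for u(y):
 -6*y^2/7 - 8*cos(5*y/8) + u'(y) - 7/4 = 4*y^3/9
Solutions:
 u(y) = C1 + y^4/9 + 2*y^3/7 + 7*y/4 + 64*sin(5*y/8)/5


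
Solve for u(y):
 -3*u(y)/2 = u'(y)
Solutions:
 u(y) = C1*exp(-3*y/2)


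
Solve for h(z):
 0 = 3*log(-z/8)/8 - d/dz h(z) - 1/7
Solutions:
 h(z) = C1 + 3*z*log(-z)/8 + z*(-63*log(2) - 29)/56


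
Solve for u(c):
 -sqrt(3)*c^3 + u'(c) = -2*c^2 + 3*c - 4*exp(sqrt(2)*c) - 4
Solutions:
 u(c) = C1 + sqrt(3)*c^4/4 - 2*c^3/3 + 3*c^2/2 - 4*c - 2*sqrt(2)*exp(sqrt(2)*c)


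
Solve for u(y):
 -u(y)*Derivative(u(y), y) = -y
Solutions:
 u(y) = -sqrt(C1 + y^2)
 u(y) = sqrt(C1 + y^2)


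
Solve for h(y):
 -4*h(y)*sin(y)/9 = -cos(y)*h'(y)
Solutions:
 h(y) = C1/cos(y)^(4/9)


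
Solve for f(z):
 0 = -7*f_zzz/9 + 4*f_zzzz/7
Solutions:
 f(z) = C1 + C2*z + C3*z^2 + C4*exp(49*z/36)


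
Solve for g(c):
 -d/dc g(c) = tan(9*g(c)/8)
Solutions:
 g(c) = -8*asin(C1*exp(-9*c/8))/9 + 8*pi/9
 g(c) = 8*asin(C1*exp(-9*c/8))/9


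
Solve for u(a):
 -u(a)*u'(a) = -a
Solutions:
 u(a) = -sqrt(C1 + a^2)
 u(a) = sqrt(C1 + a^2)


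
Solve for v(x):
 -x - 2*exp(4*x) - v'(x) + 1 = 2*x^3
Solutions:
 v(x) = C1 - x^4/2 - x^2/2 + x - exp(4*x)/2


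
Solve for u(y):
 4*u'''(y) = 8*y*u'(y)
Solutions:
 u(y) = C1 + Integral(C2*airyai(2^(1/3)*y) + C3*airybi(2^(1/3)*y), y)


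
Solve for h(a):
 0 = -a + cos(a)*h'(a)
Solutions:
 h(a) = C1 + Integral(a/cos(a), a)


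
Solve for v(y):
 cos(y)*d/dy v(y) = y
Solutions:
 v(y) = C1 + Integral(y/cos(y), y)


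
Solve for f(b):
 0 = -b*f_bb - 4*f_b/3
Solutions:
 f(b) = C1 + C2/b^(1/3)


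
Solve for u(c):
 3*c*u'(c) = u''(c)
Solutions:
 u(c) = C1 + C2*erfi(sqrt(6)*c/2)


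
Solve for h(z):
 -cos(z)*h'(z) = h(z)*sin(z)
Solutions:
 h(z) = C1*cos(z)


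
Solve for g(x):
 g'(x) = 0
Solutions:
 g(x) = C1


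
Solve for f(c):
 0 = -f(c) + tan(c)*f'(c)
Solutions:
 f(c) = C1*sin(c)


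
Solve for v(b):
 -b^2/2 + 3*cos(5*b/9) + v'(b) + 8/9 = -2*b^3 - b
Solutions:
 v(b) = C1 - b^4/2 + b^3/6 - b^2/2 - 8*b/9 - 27*sin(5*b/9)/5


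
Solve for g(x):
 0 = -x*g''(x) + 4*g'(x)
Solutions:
 g(x) = C1 + C2*x^5


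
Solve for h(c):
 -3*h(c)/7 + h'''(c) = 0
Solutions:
 h(c) = C3*exp(3^(1/3)*7^(2/3)*c/7) + (C1*sin(3^(5/6)*7^(2/3)*c/14) + C2*cos(3^(5/6)*7^(2/3)*c/14))*exp(-3^(1/3)*7^(2/3)*c/14)


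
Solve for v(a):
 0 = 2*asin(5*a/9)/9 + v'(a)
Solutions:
 v(a) = C1 - 2*a*asin(5*a/9)/9 - 2*sqrt(81 - 25*a^2)/45


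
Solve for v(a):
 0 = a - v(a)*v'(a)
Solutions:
 v(a) = -sqrt(C1 + a^2)
 v(a) = sqrt(C1 + a^2)


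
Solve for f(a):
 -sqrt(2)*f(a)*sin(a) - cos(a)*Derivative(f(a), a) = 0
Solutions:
 f(a) = C1*cos(a)^(sqrt(2))


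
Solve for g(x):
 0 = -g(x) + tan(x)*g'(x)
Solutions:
 g(x) = C1*sin(x)


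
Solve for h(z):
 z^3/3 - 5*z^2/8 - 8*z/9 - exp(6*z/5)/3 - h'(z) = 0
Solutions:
 h(z) = C1 + z^4/12 - 5*z^3/24 - 4*z^2/9 - 5*exp(6*z/5)/18


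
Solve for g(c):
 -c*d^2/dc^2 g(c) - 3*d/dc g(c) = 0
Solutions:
 g(c) = C1 + C2/c^2


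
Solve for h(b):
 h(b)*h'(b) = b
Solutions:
 h(b) = -sqrt(C1 + b^2)
 h(b) = sqrt(C1 + b^2)


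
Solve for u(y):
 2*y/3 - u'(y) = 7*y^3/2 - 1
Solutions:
 u(y) = C1 - 7*y^4/8 + y^2/3 + y


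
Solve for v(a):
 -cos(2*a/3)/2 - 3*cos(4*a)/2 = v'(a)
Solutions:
 v(a) = C1 - 3*sin(2*a/3)/4 - 3*sin(4*a)/8


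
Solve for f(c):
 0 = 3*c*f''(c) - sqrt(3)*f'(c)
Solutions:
 f(c) = C1 + C2*c^(sqrt(3)/3 + 1)


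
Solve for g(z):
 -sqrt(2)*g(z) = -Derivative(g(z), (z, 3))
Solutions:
 g(z) = C3*exp(2^(1/6)*z) + (C1*sin(2^(1/6)*sqrt(3)*z/2) + C2*cos(2^(1/6)*sqrt(3)*z/2))*exp(-2^(1/6)*z/2)


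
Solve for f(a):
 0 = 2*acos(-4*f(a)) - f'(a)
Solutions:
 Integral(1/acos(-4*_y), (_y, f(a))) = C1 + 2*a


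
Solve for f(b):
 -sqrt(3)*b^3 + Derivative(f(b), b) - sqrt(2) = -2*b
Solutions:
 f(b) = C1 + sqrt(3)*b^4/4 - b^2 + sqrt(2)*b


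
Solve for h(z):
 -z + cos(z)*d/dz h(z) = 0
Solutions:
 h(z) = C1 + Integral(z/cos(z), z)


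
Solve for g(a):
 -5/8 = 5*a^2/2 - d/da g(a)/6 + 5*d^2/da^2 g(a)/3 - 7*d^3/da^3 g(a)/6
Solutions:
 g(a) = C1 + C2*exp(a*(5 - 3*sqrt(2))/7) + C3*exp(a*(3*sqrt(2) + 5)/7) + 5*a^3 + 150*a^2 + 11175*a/4


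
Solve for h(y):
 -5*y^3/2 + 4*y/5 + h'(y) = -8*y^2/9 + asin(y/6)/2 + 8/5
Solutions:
 h(y) = C1 + 5*y^4/8 - 8*y^3/27 - 2*y^2/5 + y*asin(y/6)/2 + 8*y/5 + sqrt(36 - y^2)/2


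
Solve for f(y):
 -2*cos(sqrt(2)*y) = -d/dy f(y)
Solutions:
 f(y) = C1 + sqrt(2)*sin(sqrt(2)*y)


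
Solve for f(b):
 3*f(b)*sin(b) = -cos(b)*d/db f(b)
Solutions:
 f(b) = C1*cos(b)^3


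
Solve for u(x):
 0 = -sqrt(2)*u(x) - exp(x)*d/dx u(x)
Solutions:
 u(x) = C1*exp(sqrt(2)*exp(-x))


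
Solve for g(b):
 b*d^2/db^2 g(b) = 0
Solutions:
 g(b) = C1 + C2*b


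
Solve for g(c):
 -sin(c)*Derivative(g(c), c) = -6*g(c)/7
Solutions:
 g(c) = C1*(cos(c) - 1)^(3/7)/(cos(c) + 1)^(3/7)


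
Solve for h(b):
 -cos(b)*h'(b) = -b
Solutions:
 h(b) = C1 + Integral(b/cos(b), b)


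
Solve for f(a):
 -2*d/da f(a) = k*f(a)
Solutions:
 f(a) = C1*exp(-a*k/2)


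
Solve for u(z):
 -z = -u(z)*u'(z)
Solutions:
 u(z) = -sqrt(C1 + z^2)
 u(z) = sqrt(C1 + z^2)


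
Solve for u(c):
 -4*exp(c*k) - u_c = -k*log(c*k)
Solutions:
 u(c) = C1 + c*k*log(c*k) - c*k + Piecewise((-4*exp(c*k)/k, Ne(k, 0)), (-4*c, True))


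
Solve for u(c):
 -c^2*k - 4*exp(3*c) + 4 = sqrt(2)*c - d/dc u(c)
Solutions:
 u(c) = C1 + c^3*k/3 + sqrt(2)*c^2/2 - 4*c + 4*exp(3*c)/3


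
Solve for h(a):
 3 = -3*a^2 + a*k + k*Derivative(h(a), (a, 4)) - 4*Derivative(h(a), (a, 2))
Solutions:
 h(a) = C1 + C2*a + C3*exp(-2*a*sqrt(1/k)) + C4*exp(2*a*sqrt(1/k)) - a^4/16 + a^3*k/24 + 3*a^2*(-k - 2)/16


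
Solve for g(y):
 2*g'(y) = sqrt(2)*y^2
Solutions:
 g(y) = C1 + sqrt(2)*y^3/6


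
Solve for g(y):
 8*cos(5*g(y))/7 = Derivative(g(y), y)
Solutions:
 -8*y/7 - log(sin(5*g(y)) - 1)/10 + log(sin(5*g(y)) + 1)/10 = C1


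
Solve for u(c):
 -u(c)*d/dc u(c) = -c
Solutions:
 u(c) = -sqrt(C1 + c^2)
 u(c) = sqrt(C1 + c^2)


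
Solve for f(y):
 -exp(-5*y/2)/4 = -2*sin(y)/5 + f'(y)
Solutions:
 f(y) = C1 - 2*cos(y)/5 + exp(-5*y/2)/10


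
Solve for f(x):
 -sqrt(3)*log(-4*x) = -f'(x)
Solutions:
 f(x) = C1 + sqrt(3)*x*log(-x) + sqrt(3)*x*(-1 + 2*log(2))


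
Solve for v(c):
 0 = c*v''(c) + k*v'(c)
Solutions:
 v(c) = C1 + c^(1 - re(k))*(C2*sin(log(c)*Abs(im(k))) + C3*cos(log(c)*im(k)))


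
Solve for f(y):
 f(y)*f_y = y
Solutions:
 f(y) = -sqrt(C1 + y^2)
 f(y) = sqrt(C1 + y^2)


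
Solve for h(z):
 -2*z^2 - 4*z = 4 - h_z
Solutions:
 h(z) = C1 + 2*z^3/3 + 2*z^2 + 4*z


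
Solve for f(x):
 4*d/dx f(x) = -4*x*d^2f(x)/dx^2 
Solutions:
 f(x) = C1 + C2*log(x)


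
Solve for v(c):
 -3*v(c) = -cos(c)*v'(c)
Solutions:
 v(c) = C1*(sin(c) + 1)^(3/2)/(sin(c) - 1)^(3/2)


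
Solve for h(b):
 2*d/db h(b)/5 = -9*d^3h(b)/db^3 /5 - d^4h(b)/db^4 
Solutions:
 h(b) = C1 + C2*exp(b*(-6 + 9/(5*sqrt(79) + 52)^(1/3) + (5*sqrt(79) + 52)^(1/3))/10)*sin(sqrt(3)*b*(-(5*sqrt(79) + 52)^(1/3) + 9/(5*sqrt(79) + 52)^(1/3))/10) + C3*exp(b*(-6 + 9/(5*sqrt(79) + 52)^(1/3) + (5*sqrt(79) + 52)^(1/3))/10)*cos(sqrt(3)*b*(-(5*sqrt(79) + 52)^(1/3) + 9/(5*sqrt(79) + 52)^(1/3))/10) + C4*exp(-b*(9/(5*sqrt(79) + 52)^(1/3) + 3 + (5*sqrt(79) + 52)^(1/3))/5)


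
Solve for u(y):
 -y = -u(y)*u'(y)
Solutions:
 u(y) = -sqrt(C1 + y^2)
 u(y) = sqrt(C1 + y^2)


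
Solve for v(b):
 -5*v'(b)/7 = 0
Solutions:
 v(b) = C1


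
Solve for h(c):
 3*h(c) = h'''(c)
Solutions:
 h(c) = C3*exp(3^(1/3)*c) + (C1*sin(3^(5/6)*c/2) + C2*cos(3^(5/6)*c/2))*exp(-3^(1/3)*c/2)


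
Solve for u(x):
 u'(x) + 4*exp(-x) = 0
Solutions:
 u(x) = C1 + 4*exp(-x)


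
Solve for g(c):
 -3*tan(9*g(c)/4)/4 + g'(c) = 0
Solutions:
 g(c) = -4*asin(C1*exp(27*c/16))/9 + 4*pi/9
 g(c) = 4*asin(C1*exp(27*c/16))/9


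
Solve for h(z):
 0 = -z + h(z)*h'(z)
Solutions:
 h(z) = -sqrt(C1 + z^2)
 h(z) = sqrt(C1 + z^2)


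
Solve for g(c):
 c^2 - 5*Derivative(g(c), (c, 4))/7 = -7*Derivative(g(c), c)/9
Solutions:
 g(c) = C1 + C4*exp(7^(2/3)*75^(1/3)*c/15) - 3*c^3/7 + (C2*sin(3^(5/6)*35^(2/3)*c/30) + C3*cos(3^(5/6)*35^(2/3)*c/30))*exp(-7^(2/3)*75^(1/3)*c/30)


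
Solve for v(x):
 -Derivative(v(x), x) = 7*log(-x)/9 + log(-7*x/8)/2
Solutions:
 v(x) = C1 - 23*x*log(-x)/18 + x*(-9*log(7) + 27*log(2) + 23)/18


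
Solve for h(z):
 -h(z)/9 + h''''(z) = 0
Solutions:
 h(z) = C1*exp(-sqrt(3)*z/3) + C2*exp(sqrt(3)*z/3) + C3*sin(sqrt(3)*z/3) + C4*cos(sqrt(3)*z/3)


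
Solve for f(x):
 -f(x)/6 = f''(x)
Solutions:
 f(x) = C1*sin(sqrt(6)*x/6) + C2*cos(sqrt(6)*x/6)


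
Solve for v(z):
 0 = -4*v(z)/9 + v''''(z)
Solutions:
 v(z) = C1*exp(-sqrt(6)*z/3) + C2*exp(sqrt(6)*z/3) + C3*sin(sqrt(6)*z/3) + C4*cos(sqrt(6)*z/3)


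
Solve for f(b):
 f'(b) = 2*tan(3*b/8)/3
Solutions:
 f(b) = C1 - 16*log(cos(3*b/8))/9


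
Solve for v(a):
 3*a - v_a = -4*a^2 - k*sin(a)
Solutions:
 v(a) = C1 + 4*a^3/3 + 3*a^2/2 - k*cos(a)


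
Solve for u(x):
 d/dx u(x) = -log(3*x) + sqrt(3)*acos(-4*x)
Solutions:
 u(x) = C1 - x*log(x) - x*log(3) + x + sqrt(3)*(x*acos(-4*x) + sqrt(1 - 16*x^2)/4)


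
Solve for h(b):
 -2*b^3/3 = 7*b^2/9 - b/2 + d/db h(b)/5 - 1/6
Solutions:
 h(b) = C1 - 5*b^4/6 - 35*b^3/27 + 5*b^2/4 + 5*b/6


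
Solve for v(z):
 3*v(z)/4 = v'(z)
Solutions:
 v(z) = C1*exp(3*z/4)


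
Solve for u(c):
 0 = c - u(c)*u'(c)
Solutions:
 u(c) = -sqrt(C1 + c^2)
 u(c) = sqrt(C1 + c^2)


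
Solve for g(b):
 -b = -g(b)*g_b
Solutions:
 g(b) = -sqrt(C1 + b^2)
 g(b) = sqrt(C1 + b^2)


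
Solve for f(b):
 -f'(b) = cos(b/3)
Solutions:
 f(b) = C1 - 3*sin(b/3)


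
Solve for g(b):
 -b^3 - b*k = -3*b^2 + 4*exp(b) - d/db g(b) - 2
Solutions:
 g(b) = C1 + b^4/4 - b^3 + b^2*k/2 - 2*b + 4*exp(b)


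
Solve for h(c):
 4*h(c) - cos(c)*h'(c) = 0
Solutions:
 h(c) = C1*(sin(c)^2 + 2*sin(c) + 1)/(sin(c)^2 - 2*sin(c) + 1)


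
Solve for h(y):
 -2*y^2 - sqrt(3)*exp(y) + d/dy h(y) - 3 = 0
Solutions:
 h(y) = C1 + 2*y^3/3 + 3*y + sqrt(3)*exp(y)


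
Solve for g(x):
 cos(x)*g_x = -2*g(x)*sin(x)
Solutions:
 g(x) = C1*cos(x)^2


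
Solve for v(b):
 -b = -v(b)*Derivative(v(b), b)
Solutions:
 v(b) = -sqrt(C1 + b^2)
 v(b) = sqrt(C1 + b^2)


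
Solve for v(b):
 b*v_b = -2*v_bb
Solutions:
 v(b) = C1 + C2*erf(b/2)


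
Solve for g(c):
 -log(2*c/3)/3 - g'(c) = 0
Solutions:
 g(c) = C1 - c*log(c)/3 - c*log(2)/3 + c/3 + c*log(3)/3


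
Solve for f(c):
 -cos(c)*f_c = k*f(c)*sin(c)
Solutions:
 f(c) = C1*exp(k*log(cos(c)))


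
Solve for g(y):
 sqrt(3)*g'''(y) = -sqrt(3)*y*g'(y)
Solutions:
 g(y) = C1 + Integral(C2*airyai(-y) + C3*airybi(-y), y)


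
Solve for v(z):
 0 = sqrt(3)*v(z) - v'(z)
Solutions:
 v(z) = C1*exp(sqrt(3)*z)


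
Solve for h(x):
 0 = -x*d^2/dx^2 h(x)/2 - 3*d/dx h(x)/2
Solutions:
 h(x) = C1 + C2/x^2


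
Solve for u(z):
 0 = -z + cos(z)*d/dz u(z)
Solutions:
 u(z) = C1 + Integral(z/cos(z), z)


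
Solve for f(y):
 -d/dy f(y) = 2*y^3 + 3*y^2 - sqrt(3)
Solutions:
 f(y) = C1 - y^4/2 - y^3 + sqrt(3)*y


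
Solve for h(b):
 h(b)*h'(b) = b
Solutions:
 h(b) = -sqrt(C1 + b^2)
 h(b) = sqrt(C1 + b^2)


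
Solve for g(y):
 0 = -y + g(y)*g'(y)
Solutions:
 g(y) = -sqrt(C1 + y^2)
 g(y) = sqrt(C1 + y^2)


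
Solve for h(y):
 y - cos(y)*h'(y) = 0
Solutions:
 h(y) = C1 + Integral(y/cos(y), y)


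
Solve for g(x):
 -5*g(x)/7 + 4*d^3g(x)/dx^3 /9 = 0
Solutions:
 g(x) = C3*exp(4410^(1/3)*x/14) + (C1*sin(3*3^(1/6)*490^(1/3)*x/28) + C2*cos(3*3^(1/6)*490^(1/3)*x/28))*exp(-4410^(1/3)*x/28)


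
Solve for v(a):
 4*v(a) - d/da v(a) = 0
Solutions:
 v(a) = C1*exp(4*a)


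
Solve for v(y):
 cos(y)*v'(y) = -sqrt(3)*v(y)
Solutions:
 v(y) = C1*(sin(y) - 1)^(sqrt(3)/2)/(sin(y) + 1)^(sqrt(3)/2)


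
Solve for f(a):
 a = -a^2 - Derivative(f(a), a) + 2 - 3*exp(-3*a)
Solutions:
 f(a) = C1 - a^3/3 - a^2/2 + 2*a + exp(-3*a)


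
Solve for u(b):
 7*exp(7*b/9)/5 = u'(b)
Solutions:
 u(b) = C1 + 9*exp(7*b/9)/5


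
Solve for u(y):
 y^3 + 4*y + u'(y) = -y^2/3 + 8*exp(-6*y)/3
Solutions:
 u(y) = C1 - y^4/4 - y^3/9 - 2*y^2 - 4*exp(-6*y)/9


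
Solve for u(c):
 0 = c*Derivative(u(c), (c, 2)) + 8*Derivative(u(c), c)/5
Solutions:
 u(c) = C1 + C2/c^(3/5)


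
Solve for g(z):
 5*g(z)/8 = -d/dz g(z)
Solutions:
 g(z) = C1*exp(-5*z/8)


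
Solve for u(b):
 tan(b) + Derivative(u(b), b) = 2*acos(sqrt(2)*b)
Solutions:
 u(b) = C1 + 2*b*acos(sqrt(2)*b) - sqrt(2)*sqrt(1 - 2*b^2) + log(cos(b))


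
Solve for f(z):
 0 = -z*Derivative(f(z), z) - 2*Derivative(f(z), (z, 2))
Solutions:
 f(z) = C1 + C2*erf(z/2)


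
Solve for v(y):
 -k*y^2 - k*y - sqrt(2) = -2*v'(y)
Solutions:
 v(y) = C1 + k*y^3/6 + k*y^2/4 + sqrt(2)*y/2


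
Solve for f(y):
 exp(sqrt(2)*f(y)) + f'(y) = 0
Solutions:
 f(y) = sqrt(2)*(2*log(1/(C1 + y)) - log(2))/4


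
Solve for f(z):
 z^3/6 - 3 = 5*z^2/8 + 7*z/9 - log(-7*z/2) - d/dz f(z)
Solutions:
 f(z) = C1 - z^4/24 + 5*z^3/24 + 7*z^2/18 - z*log(-z) + z*(-log(7) + log(2) + 4)


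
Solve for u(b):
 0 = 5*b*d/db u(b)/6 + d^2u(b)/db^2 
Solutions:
 u(b) = C1 + C2*erf(sqrt(15)*b/6)


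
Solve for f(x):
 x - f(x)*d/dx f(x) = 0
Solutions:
 f(x) = -sqrt(C1 + x^2)
 f(x) = sqrt(C1 + x^2)


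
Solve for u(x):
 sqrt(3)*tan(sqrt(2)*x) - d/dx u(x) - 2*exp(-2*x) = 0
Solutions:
 u(x) = C1 + sqrt(6)*log(tan(sqrt(2)*x)^2 + 1)/4 + exp(-2*x)


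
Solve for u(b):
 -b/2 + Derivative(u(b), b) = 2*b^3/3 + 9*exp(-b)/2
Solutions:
 u(b) = C1 + b^4/6 + b^2/4 - 9*exp(-b)/2


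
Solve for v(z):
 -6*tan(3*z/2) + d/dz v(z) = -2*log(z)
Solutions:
 v(z) = C1 - 2*z*log(z) + 2*z - 4*log(cos(3*z/2))


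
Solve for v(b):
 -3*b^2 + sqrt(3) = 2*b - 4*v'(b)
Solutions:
 v(b) = C1 + b^3/4 + b^2/4 - sqrt(3)*b/4


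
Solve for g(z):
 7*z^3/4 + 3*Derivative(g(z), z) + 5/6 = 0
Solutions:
 g(z) = C1 - 7*z^4/48 - 5*z/18


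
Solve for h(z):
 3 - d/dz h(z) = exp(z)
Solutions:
 h(z) = C1 + 3*z - exp(z)


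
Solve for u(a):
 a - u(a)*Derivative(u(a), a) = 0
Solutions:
 u(a) = -sqrt(C1 + a^2)
 u(a) = sqrt(C1 + a^2)


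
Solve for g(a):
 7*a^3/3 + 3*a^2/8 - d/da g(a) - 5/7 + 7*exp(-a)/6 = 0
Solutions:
 g(a) = C1 + 7*a^4/12 + a^3/8 - 5*a/7 - 7*exp(-a)/6


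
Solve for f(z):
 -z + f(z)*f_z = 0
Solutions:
 f(z) = -sqrt(C1 + z^2)
 f(z) = sqrt(C1 + z^2)


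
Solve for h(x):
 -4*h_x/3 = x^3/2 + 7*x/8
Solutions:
 h(x) = C1 - 3*x^4/32 - 21*x^2/64


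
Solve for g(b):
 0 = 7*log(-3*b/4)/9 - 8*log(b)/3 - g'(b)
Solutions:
 g(b) = C1 - 17*b*log(b)/9 + b*(-14*log(2) + 7*log(3) + 17 + 7*I*pi)/9


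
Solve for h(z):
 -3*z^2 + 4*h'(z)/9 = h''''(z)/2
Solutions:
 h(z) = C1 + C4*exp(2*3^(1/3)*z/3) + 9*z^3/4 + (C2*sin(3^(5/6)*z/3) + C3*cos(3^(5/6)*z/3))*exp(-3^(1/3)*z/3)


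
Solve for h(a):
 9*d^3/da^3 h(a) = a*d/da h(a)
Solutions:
 h(a) = C1 + Integral(C2*airyai(3^(1/3)*a/3) + C3*airybi(3^(1/3)*a/3), a)


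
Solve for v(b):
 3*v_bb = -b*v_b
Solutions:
 v(b) = C1 + C2*erf(sqrt(6)*b/6)


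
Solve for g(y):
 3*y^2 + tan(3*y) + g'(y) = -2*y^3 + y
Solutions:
 g(y) = C1 - y^4/2 - y^3 + y^2/2 + log(cos(3*y))/3


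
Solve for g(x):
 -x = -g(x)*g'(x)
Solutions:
 g(x) = -sqrt(C1 + x^2)
 g(x) = sqrt(C1 + x^2)


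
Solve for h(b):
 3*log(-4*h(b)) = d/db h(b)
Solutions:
 -Integral(1/(log(-_y) + 2*log(2)), (_y, h(b)))/3 = C1 - b


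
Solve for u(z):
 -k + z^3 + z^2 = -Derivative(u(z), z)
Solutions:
 u(z) = C1 + k*z - z^4/4 - z^3/3


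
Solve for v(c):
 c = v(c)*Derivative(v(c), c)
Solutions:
 v(c) = -sqrt(C1 + c^2)
 v(c) = sqrt(C1 + c^2)


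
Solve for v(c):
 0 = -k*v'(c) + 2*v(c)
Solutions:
 v(c) = C1*exp(2*c/k)


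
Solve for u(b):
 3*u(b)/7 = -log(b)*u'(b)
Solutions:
 u(b) = C1*exp(-3*li(b)/7)


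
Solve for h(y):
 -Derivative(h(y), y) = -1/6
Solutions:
 h(y) = C1 + y/6


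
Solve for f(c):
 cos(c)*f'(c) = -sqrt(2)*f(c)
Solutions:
 f(c) = C1*(sin(c) - 1)^(sqrt(2)/2)/(sin(c) + 1)^(sqrt(2)/2)


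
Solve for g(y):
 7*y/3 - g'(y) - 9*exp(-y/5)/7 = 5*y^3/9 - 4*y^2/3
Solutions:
 g(y) = C1 - 5*y^4/36 + 4*y^3/9 + 7*y^2/6 + 45*exp(-y/5)/7


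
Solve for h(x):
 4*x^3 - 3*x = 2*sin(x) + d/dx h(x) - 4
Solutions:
 h(x) = C1 + x^4 - 3*x^2/2 + 4*x + 2*cos(x)


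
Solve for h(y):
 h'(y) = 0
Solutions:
 h(y) = C1


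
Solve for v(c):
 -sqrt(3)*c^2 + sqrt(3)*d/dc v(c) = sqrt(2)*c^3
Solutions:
 v(c) = C1 + sqrt(6)*c^4/12 + c^3/3


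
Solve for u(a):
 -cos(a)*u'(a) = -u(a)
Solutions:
 u(a) = C1*sqrt(sin(a) + 1)/sqrt(sin(a) - 1)


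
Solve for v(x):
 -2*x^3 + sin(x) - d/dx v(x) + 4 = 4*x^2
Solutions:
 v(x) = C1 - x^4/2 - 4*x^3/3 + 4*x - cos(x)


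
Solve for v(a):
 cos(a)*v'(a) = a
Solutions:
 v(a) = C1 + Integral(a/cos(a), a)


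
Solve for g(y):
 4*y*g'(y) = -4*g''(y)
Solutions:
 g(y) = C1 + C2*erf(sqrt(2)*y/2)


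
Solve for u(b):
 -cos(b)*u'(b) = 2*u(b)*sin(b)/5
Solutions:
 u(b) = C1*cos(b)^(2/5)


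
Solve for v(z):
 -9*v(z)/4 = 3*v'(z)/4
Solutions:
 v(z) = C1*exp(-3*z)


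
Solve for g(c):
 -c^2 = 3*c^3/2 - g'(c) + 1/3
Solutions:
 g(c) = C1 + 3*c^4/8 + c^3/3 + c/3


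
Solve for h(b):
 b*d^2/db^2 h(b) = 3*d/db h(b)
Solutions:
 h(b) = C1 + C2*b^4


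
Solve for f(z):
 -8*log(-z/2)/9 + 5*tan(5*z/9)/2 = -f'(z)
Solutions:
 f(z) = C1 + 8*z*log(-z)/9 - 8*z/9 - 8*z*log(2)/9 + 9*log(cos(5*z/9))/2


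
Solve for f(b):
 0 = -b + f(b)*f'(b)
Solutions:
 f(b) = -sqrt(C1 + b^2)
 f(b) = sqrt(C1 + b^2)


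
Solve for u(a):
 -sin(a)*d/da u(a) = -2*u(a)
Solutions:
 u(a) = C1*(cos(a) - 1)/(cos(a) + 1)


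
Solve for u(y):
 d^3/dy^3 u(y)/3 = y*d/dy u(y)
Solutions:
 u(y) = C1 + Integral(C2*airyai(3^(1/3)*y) + C3*airybi(3^(1/3)*y), y)


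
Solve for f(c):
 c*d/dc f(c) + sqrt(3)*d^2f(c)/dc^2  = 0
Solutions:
 f(c) = C1 + C2*erf(sqrt(2)*3^(3/4)*c/6)


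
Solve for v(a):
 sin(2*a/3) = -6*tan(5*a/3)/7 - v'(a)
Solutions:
 v(a) = C1 + 18*log(cos(5*a/3))/35 + 3*cos(2*a/3)/2


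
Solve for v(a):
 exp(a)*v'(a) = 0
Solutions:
 v(a) = C1


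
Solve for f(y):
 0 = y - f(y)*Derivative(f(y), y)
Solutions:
 f(y) = -sqrt(C1 + y^2)
 f(y) = sqrt(C1 + y^2)


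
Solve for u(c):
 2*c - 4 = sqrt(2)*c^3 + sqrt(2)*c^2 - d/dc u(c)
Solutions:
 u(c) = C1 + sqrt(2)*c^4/4 + sqrt(2)*c^3/3 - c^2 + 4*c


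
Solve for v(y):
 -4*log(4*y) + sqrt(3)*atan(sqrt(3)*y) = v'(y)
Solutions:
 v(y) = C1 - 4*y*log(y) - 8*y*log(2) + 4*y + sqrt(3)*(y*atan(sqrt(3)*y) - sqrt(3)*log(3*y^2 + 1)/6)


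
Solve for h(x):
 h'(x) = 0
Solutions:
 h(x) = C1


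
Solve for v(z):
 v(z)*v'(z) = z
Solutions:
 v(z) = -sqrt(C1 + z^2)
 v(z) = sqrt(C1 + z^2)


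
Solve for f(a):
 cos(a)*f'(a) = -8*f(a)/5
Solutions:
 f(a) = C1*(sin(a) - 1)^(4/5)/(sin(a) + 1)^(4/5)


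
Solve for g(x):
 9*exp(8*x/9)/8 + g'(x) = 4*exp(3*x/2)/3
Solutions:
 g(x) = C1 - 81*exp(8*x/9)/64 + 8*exp(3*x/2)/9


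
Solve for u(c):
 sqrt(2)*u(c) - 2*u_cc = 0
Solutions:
 u(c) = C1*exp(-2^(3/4)*c/2) + C2*exp(2^(3/4)*c/2)


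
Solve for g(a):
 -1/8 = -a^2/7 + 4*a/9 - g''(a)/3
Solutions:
 g(a) = C1 + C2*a - a^4/28 + 2*a^3/9 + 3*a^2/16


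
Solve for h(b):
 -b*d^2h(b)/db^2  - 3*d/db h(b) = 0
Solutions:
 h(b) = C1 + C2/b^2


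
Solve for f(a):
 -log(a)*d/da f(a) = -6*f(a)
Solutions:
 f(a) = C1*exp(6*li(a))


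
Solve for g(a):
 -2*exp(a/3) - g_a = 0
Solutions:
 g(a) = C1 - 6*exp(a/3)


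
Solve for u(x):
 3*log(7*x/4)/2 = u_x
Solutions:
 u(x) = C1 + 3*x*log(x)/2 - 3*x*log(2) - 3*x/2 + 3*x*log(7)/2


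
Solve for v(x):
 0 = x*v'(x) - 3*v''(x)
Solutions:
 v(x) = C1 + C2*erfi(sqrt(6)*x/6)


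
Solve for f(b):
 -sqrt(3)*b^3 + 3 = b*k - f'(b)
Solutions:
 f(b) = C1 + sqrt(3)*b^4/4 + b^2*k/2 - 3*b


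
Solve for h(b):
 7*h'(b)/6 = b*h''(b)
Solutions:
 h(b) = C1 + C2*b^(13/6)


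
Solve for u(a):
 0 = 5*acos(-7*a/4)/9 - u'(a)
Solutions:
 u(a) = C1 + 5*a*acos(-7*a/4)/9 + 5*sqrt(16 - 49*a^2)/63


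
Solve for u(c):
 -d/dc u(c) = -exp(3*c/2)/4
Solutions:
 u(c) = C1 + exp(3*c/2)/6


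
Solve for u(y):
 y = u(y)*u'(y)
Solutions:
 u(y) = -sqrt(C1 + y^2)
 u(y) = sqrt(C1 + y^2)


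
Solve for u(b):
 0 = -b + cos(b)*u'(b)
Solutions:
 u(b) = C1 + Integral(b/cos(b), b)


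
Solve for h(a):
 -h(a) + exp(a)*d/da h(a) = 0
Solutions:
 h(a) = C1*exp(-exp(-a))


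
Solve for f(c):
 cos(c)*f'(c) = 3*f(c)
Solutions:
 f(c) = C1*(sin(c) + 1)^(3/2)/(sin(c) - 1)^(3/2)


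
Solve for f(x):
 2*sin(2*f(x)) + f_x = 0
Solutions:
 f(x) = pi - acos((-C1 - exp(8*x))/(C1 - exp(8*x)))/2
 f(x) = acos((-C1 - exp(8*x))/(C1 - exp(8*x)))/2


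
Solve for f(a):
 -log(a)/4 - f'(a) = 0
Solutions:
 f(a) = C1 - a*log(a)/4 + a/4


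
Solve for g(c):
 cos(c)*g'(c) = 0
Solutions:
 g(c) = C1


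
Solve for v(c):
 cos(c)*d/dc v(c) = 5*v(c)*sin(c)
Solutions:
 v(c) = C1/cos(c)^5


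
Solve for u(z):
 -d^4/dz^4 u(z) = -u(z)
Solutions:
 u(z) = C1*exp(-z) + C2*exp(z) + C3*sin(z) + C4*cos(z)


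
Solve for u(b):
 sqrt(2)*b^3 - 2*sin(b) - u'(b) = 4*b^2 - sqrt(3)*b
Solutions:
 u(b) = C1 + sqrt(2)*b^4/4 - 4*b^3/3 + sqrt(3)*b^2/2 + 2*cos(b)


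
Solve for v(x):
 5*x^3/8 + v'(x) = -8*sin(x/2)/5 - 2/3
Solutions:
 v(x) = C1 - 5*x^4/32 - 2*x/3 + 16*cos(x/2)/5


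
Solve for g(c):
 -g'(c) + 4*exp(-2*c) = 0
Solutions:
 g(c) = C1 - 2*exp(-2*c)


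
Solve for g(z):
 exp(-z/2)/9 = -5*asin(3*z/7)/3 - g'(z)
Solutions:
 g(z) = C1 - 5*z*asin(3*z/7)/3 - 5*sqrt(49 - 9*z^2)/9 + 2*exp(-z/2)/9


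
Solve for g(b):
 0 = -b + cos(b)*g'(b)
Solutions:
 g(b) = C1 + Integral(b/cos(b), b)


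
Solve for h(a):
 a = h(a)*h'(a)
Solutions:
 h(a) = -sqrt(C1 + a^2)
 h(a) = sqrt(C1 + a^2)


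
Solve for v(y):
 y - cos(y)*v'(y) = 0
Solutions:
 v(y) = C1 + Integral(y/cos(y), y)


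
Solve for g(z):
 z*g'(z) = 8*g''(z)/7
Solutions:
 g(z) = C1 + C2*erfi(sqrt(7)*z/4)


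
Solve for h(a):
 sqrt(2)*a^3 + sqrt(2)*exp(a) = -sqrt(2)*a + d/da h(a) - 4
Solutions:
 h(a) = C1 + sqrt(2)*a^4/4 + sqrt(2)*a^2/2 + 4*a + sqrt(2)*exp(a)


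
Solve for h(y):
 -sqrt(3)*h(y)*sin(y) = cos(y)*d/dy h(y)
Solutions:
 h(y) = C1*cos(y)^(sqrt(3))


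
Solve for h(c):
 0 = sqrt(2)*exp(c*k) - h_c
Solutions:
 h(c) = C1 + sqrt(2)*exp(c*k)/k


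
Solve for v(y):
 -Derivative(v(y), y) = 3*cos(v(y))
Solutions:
 v(y) = pi - asin((C1 + exp(6*y))/(C1 - exp(6*y)))
 v(y) = asin((C1 + exp(6*y))/(C1 - exp(6*y)))


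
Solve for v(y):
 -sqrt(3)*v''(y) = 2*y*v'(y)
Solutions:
 v(y) = C1 + C2*erf(3^(3/4)*y/3)


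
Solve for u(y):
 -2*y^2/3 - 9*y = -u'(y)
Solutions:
 u(y) = C1 + 2*y^3/9 + 9*y^2/2


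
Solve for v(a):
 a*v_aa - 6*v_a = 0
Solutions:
 v(a) = C1 + C2*a^7


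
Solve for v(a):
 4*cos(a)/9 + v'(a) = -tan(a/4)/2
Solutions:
 v(a) = C1 + 2*log(cos(a/4)) - 4*sin(a)/9


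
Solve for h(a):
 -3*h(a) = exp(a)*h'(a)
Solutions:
 h(a) = C1*exp(3*exp(-a))


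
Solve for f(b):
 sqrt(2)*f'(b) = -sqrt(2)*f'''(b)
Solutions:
 f(b) = C1 + C2*sin(b) + C3*cos(b)


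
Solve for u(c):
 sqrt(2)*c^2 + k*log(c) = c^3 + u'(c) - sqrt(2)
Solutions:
 u(c) = C1 - c^4/4 + sqrt(2)*c^3/3 + c*k*log(c) - c*k + sqrt(2)*c


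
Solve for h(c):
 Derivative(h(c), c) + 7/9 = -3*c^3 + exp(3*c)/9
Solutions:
 h(c) = C1 - 3*c^4/4 - 7*c/9 + exp(3*c)/27


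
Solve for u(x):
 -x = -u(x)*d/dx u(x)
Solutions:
 u(x) = -sqrt(C1 + x^2)
 u(x) = sqrt(C1 + x^2)


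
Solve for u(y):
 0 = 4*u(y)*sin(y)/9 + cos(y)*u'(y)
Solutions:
 u(y) = C1*cos(y)^(4/9)


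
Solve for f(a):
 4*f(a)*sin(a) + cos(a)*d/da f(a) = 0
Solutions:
 f(a) = C1*cos(a)^4


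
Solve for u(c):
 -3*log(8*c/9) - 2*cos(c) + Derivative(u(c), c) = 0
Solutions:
 u(c) = C1 + 3*c*log(c) - 6*c*log(3) - 3*c + 9*c*log(2) + 2*sin(c)


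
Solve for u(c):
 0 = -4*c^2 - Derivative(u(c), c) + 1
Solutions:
 u(c) = C1 - 4*c^3/3 + c


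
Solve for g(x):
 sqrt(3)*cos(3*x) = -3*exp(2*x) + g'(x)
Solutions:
 g(x) = C1 + 3*exp(2*x)/2 + sqrt(3)*sin(3*x)/3


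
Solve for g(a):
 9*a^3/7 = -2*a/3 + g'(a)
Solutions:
 g(a) = C1 + 9*a^4/28 + a^2/3


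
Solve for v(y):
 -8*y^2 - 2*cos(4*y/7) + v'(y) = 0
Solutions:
 v(y) = C1 + 8*y^3/3 + 7*sin(4*y/7)/2


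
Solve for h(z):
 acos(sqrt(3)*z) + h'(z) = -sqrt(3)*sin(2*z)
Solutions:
 h(z) = C1 - z*acos(sqrt(3)*z) + sqrt(3)*sqrt(1 - 3*z^2)/3 + sqrt(3)*cos(2*z)/2


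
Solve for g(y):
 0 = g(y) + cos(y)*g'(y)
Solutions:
 g(y) = C1*sqrt(sin(y) - 1)/sqrt(sin(y) + 1)


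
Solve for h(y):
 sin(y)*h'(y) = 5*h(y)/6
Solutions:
 h(y) = C1*(cos(y) - 1)^(5/12)/(cos(y) + 1)^(5/12)


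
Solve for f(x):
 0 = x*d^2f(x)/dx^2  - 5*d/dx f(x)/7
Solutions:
 f(x) = C1 + C2*x^(12/7)


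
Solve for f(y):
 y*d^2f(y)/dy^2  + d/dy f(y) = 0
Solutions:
 f(y) = C1 + C2*log(y)


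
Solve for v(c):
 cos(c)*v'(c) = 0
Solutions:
 v(c) = C1


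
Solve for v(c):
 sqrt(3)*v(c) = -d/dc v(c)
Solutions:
 v(c) = C1*exp(-sqrt(3)*c)


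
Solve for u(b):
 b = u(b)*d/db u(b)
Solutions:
 u(b) = -sqrt(C1 + b^2)
 u(b) = sqrt(C1 + b^2)


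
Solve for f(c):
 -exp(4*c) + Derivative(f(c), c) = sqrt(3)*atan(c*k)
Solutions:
 f(c) = C1 + sqrt(3)*Piecewise((c*atan(c*k) - log(c^2*k^2 + 1)/(2*k), Ne(k, 0)), (0, True)) + exp(4*c)/4


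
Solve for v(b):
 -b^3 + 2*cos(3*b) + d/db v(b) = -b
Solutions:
 v(b) = C1 + b^4/4 - b^2/2 - 2*sin(3*b)/3


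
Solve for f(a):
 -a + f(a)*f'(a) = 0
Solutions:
 f(a) = -sqrt(C1 + a^2)
 f(a) = sqrt(C1 + a^2)


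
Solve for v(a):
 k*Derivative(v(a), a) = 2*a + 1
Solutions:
 v(a) = C1 + a^2/k + a/k


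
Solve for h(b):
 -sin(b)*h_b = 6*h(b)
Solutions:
 h(b) = C1*(cos(b)^3 + 3*cos(b)^2 + 3*cos(b) + 1)/(cos(b)^3 - 3*cos(b)^2 + 3*cos(b) - 1)


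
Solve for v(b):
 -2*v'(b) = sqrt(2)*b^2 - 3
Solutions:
 v(b) = C1 - sqrt(2)*b^3/6 + 3*b/2


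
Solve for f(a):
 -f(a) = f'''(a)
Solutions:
 f(a) = C3*exp(-a) + (C1*sin(sqrt(3)*a/2) + C2*cos(sqrt(3)*a/2))*exp(a/2)


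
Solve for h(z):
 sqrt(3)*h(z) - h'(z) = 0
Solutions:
 h(z) = C1*exp(sqrt(3)*z)


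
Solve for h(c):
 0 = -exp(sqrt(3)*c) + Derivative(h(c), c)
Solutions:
 h(c) = C1 + sqrt(3)*exp(sqrt(3)*c)/3


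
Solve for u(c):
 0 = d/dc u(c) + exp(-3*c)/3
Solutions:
 u(c) = C1 + exp(-3*c)/9


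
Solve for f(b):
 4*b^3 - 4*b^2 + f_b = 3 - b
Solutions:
 f(b) = C1 - b^4 + 4*b^3/3 - b^2/2 + 3*b


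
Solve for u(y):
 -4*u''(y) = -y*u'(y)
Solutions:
 u(y) = C1 + C2*erfi(sqrt(2)*y/4)


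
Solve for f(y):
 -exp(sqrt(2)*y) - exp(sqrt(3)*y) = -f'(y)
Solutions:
 f(y) = C1 + sqrt(2)*exp(sqrt(2)*y)/2 + sqrt(3)*exp(sqrt(3)*y)/3


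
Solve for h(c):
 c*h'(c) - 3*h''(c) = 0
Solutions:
 h(c) = C1 + C2*erfi(sqrt(6)*c/6)


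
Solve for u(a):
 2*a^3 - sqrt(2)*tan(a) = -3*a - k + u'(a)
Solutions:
 u(a) = C1 + a^4/2 + 3*a^2/2 + a*k + sqrt(2)*log(cos(a))


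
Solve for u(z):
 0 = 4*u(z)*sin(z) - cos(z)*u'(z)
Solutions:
 u(z) = C1/cos(z)^4


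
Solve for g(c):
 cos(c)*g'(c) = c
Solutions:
 g(c) = C1 + Integral(c/cos(c), c)


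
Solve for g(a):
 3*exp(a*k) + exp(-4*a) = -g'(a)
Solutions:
 g(a) = C1 + exp(-4*a)/4 - 3*exp(a*k)/k


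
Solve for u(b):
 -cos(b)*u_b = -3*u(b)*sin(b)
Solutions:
 u(b) = C1/cos(b)^3


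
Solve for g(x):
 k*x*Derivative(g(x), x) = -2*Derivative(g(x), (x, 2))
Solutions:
 g(x) = Piecewise((-sqrt(pi)*C1*erf(sqrt(k)*x/2)/sqrt(k) - C2, (k > 0) | (k < 0)), (-C1*x - C2, True))


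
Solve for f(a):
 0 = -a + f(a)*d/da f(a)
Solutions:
 f(a) = -sqrt(C1 + a^2)
 f(a) = sqrt(C1 + a^2)


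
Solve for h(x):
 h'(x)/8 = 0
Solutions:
 h(x) = C1


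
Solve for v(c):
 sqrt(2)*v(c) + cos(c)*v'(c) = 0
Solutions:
 v(c) = C1*(sin(c) - 1)^(sqrt(2)/2)/(sin(c) + 1)^(sqrt(2)/2)


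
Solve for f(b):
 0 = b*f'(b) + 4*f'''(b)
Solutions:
 f(b) = C1 + Integral(C2*airyai(-2^(1/3)*b/2) + C3*airybi(-2^(1/3)*b/2), b)


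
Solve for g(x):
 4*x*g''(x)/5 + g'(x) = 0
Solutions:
 g(x) = C1 + C2/x^(1/4)


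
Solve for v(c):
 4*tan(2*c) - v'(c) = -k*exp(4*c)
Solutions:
 v(c) = C1 + k*exp(4*c)/4 - 2*log(cos(2*c))


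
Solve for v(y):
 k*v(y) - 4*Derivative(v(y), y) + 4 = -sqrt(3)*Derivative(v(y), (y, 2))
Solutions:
 v(y) = C1*exp(sqrt(3)*y*(2 - sqrt(-sqrt(3)*k + 4))/3) + C2*exp(sqrt(3)*y*(sqrt(-sqrt(3)*k + 4) + 2)/3) - 4/k


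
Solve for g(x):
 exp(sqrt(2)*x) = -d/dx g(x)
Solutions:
 g(x) = C1 - sqrt(2)*exp(sqrt(2)*x)/2


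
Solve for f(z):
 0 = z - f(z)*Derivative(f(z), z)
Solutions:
 f(z) = -sqrt(C1 + z^2)
 f(z) = sqrt(C1 + z^2)


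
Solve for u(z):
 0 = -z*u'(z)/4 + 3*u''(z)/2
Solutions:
 u(z) = C1 + C2*erfi(sqrt(3)*z/6)


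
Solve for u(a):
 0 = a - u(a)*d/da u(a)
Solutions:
 u(a) = -sqrt(C1 + a^2)
 u(a) = sqrt(C1 + a^2)


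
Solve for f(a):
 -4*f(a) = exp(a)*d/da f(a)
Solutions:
 f(a) = C1*exp(4*exp(-a))


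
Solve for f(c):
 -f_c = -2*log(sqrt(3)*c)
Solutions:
 f(c) = C1 + 2*c*log(c) - 2*c + c*log(3)


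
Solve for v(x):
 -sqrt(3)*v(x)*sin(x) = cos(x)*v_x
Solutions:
 v(x) = C1*cos(x)^(sqrt(3))


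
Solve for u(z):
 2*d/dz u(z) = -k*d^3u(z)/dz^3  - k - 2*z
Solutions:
 u(z) = C1 + C2*exp(-sqrt(2)*z*sqrt(-1/k)) + C3*exp(sqrt(2)*z*sqrt(-1/k)) - k*z/2 - z^2/2


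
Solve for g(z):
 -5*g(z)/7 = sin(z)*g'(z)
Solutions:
 g(z) = C1*(cos(z) + 1)^(5/14)/(cos(z) - 1)^(5/14)


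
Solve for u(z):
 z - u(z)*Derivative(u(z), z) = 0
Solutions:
 u(z) = -sqrt(C1 + z^2)
 u(z) = sqrt(C1 + z^2)


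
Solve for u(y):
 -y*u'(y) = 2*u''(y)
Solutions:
 u(y) = C1 + C2*erf(y/2)


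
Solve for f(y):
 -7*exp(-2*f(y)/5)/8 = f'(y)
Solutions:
 f(y) = 5*log(-sqrt(C1 - 7*y)) - 5*log(10) + 5*log(5)/2
 f(y) = 5*log(C1 - 7*y)/2 - 5*log(10) + 5*log(5)/2


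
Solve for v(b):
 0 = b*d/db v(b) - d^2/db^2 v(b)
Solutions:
 v(b) = C1 + C2*erfi(sqrt(2)*b/2)


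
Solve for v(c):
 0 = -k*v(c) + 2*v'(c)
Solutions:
 v(c) = C1*exp(c*k/2)


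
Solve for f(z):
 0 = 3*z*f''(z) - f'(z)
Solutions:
 f(z) = C1 + C2*z^(4/3)


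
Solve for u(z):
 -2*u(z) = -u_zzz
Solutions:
 u(z) = C3*exp(2^(1/3)*z) + (C1*sin(2^(1/3)*sqrt(3)*z/2) + C2*cos(2^(1/3)*sqrt(3)*z/2))*exp(-2^(1/3)*z/2)


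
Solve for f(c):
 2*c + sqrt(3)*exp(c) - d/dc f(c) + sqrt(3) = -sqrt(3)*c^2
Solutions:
 f(c) = C1 + sqrt(3)*c^3/3 + c^2 + sqrt(3)*c + sqrt(3)*exp(c)


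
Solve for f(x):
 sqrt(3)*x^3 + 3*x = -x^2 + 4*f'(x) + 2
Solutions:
 f(x) = C1 + sqrt(3)*x^4/16 + x^3/12 + 3*x^2/8 - x/2


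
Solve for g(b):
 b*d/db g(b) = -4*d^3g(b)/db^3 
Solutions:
 g(b) = C1 + Integral(C2*airyai(-2^(1/3)*b/2) + C3*airybi(-2^(1/3)*b/2), b)


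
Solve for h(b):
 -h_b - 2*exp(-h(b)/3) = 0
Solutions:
 h(b) = 3*log(C1 - 2*b/3)


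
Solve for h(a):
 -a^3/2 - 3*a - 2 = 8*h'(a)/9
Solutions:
 h(a) = C1 - 9*a^4/64 - 27*a^2/16 - 9*a/4


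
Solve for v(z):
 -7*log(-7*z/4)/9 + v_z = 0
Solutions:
 v(z) = C1 + 7*z*log(-z)/9 + 7*z*(-2*log(2) - 1 + log(7))/9


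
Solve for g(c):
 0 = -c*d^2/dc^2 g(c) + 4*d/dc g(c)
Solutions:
 g(c) = C1 + C2*c^5


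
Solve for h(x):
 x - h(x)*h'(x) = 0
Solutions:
 h(x) = -sqrt(C1 + x^2)
 h(x) = sqrt(C1 + x^2)


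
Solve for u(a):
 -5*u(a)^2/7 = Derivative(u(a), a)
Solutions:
 u(a) = 7/(C1 + 5*a)


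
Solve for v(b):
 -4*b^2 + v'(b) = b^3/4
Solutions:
 v(b) = C1 + b^4/16 + 4*b^3/3


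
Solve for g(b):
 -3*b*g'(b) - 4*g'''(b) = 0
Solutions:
 g(b) = C1 + Integral(C2*airyai(-6^(1/3)*b/2) + C3*airybi(-6^(1/3)*b/2), b)


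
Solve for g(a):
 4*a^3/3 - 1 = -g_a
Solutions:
 g(a) = C1 - a^4/3 + a


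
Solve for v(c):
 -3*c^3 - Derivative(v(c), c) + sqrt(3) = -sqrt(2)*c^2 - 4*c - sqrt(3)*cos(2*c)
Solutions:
 v(c) = C1 - 3*c^4/4 + sqrt(2)*c^3/3 + 2*c^2 + sqrt(3)*(c + sin(c)*cos(c))


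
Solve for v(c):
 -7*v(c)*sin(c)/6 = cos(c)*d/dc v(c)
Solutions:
 v(c) = C1*cos(c)^(7/6)


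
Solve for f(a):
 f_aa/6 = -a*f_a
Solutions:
 f(a) = C1 + C2*erf(sqrt(3)*a)


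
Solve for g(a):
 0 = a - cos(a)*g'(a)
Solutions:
 g(a) = C1 + Integral(a/cos(a), a)


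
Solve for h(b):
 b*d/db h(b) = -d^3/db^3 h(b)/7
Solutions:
 h(b) = C1 + Integral(C2*airyai(-7^(1/3)*b) + C3*airybi(-7^(1/3)*b), b)


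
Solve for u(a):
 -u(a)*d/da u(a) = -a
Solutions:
 u(a) = -sqrt(C1 + a^2)
 u(a) = sqrt(C1 + a^2)


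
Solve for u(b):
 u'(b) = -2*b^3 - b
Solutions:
 u(b) = C1 - b^4/2 - b^2/2


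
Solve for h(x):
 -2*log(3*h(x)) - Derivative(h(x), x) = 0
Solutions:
 Integral(1/(log(_y) + log(3)), (_y, h(x)))/2 = C1 - x


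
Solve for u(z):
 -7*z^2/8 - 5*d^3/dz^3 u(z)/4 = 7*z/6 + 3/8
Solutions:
 u(z) = C1 + C2*z + C3*z^2 - 7*z^5/600 - 7*z^4/180 - z^3/20


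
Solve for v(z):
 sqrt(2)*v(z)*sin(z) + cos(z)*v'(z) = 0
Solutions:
 v(z) = C1*cos(z)^(sqrt(2))


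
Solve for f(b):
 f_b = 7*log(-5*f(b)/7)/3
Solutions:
 -3*Integral(1/(log(-_y) - log(7) + log(5)), (_y, f(b)))/7 = C1 - b


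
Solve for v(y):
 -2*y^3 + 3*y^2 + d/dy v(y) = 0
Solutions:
 v(y) = C1 + y^4/2 - y^3


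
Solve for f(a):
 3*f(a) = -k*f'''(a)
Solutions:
 f(a) = C1*exp(3^(1/3)*a*(-1/k)^(1/3)) + C2*exp(a*(-1/k)^(1/3)*(-3^(1/3) + 3^(5/6)*I)/2) + C3*exp(-a*(-1/k)^(1/3)*(3^(1/3) + 3^(5/6)*I)/2)


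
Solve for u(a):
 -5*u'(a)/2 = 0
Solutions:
 u(a) = C1


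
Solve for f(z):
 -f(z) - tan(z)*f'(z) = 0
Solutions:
 f(z) = C1/sin(z)


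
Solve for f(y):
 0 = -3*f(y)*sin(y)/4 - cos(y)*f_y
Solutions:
 f(y) = C1*cos(y)^(3/4)


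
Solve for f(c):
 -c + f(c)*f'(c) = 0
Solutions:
 f(c) = -sqrt(C1 + c^2)
 f(c) = sqrt(C1 + c^2)


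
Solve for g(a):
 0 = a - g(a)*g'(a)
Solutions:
 g(a) = -sqrt(C1 + a^2)
 g(a) = sqrt(C1 + a^2)


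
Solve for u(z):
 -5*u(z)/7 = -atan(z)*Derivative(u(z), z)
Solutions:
 u(z) = C1*exp(5*Integral(1/atan(z), z)/7)


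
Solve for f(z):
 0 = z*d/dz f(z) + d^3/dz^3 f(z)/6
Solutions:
 f(z) = C1 + Integral(C2*airyai(-6^(1/3)*z) + C3*airybi(-6^(1/3)*z), z)


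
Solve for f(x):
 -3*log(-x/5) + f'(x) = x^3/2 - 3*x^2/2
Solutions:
 f(x) = C1 + x^4/8 - x^3/2 + 3*x*log(-x) + 3*x*(-log(5) - 1)


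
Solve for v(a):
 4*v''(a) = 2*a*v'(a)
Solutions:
 v(a) = C1 + C2*erfi(a/2)
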